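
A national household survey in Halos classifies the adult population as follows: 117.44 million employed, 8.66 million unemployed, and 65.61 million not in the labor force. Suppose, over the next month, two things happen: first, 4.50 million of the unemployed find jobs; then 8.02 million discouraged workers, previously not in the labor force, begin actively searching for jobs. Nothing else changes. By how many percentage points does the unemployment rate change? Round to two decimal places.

Initially, labor force = 117.44 + 8.66 = 126.10 million, so u = 8.66/126.10 = 6.87%.
After the first change, unemployed falls and employed rises by 4.50; labor force unchanged → E = 121.94, U = 4.16, labor force = 126.10 million.
After the second change, unemployed and labor force both rise by 8.02 → E = 121.94, U = 12.18, labor force = 134.12 million.
New unemployment rate = 12.18 / 134.12 = 9.08%.
Change = 9.08% − 6.87% = +2.21 percentage points.

The unemployment rate changes by +2.21 percentage points.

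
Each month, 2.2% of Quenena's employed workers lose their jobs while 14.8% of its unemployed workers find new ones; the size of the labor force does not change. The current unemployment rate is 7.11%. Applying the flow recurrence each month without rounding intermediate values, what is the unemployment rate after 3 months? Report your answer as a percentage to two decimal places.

With a fixed labor force, u_{t+1} = u_t + s·(1−u_t) − f·u_t = u_t·(1−s−f) + s.
Here 1−s−f = 0.830 and s = 0.022.
u_1 = 0.071100 × 0.830 + 0.022 = 0.081013.
u_2 = 0.081013 × 0.830 + 0.022 = 0.089241.
u_3 = 0.089241 × 0.830 + 0.022 = 0.096070.

Unemployment rate after three months ≈ 9.61%.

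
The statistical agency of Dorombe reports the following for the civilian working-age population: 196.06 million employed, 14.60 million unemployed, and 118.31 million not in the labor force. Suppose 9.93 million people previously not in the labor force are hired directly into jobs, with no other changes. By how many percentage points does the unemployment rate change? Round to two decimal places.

The unemployment rate changes by −0.31 percentage points.

Initially, labor force = 196.06 + 14.60 = 210.66 million, so u = 14.60/210.66 = 6.93%.
After the change, employed and labor force both rise by 9.93; unemployed unchanged → E = 205.99, U = 14.60, labor force = 220.59 million.
New unemployment rate = 14.60 / 220.59 = 6.62%.
Change = 6.62% − 6.93% = −0.31 percentage points.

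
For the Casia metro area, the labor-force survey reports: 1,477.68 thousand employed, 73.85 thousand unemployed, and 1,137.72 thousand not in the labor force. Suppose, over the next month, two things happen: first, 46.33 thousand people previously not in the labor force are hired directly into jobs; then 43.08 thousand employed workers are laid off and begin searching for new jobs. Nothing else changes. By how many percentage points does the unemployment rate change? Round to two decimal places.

Initially, labor force = 1,477.68 + 73.85 = 1,551.53 thousand, so u = 73.85/1,551.53 = 4.76%.
After the first change, employed and labor force both rise by 46.33; unemployed unchanged → E = 1,524.01, U = 73.85, labor force = 1,597.86 thousand.
After the second change, employed falls and unemployed rises by 43.08; labor force unchanged → E = 1,480.93, U = 116.93, labor force = 1,597.86 thousand.
New unemployment rate = 116.93 / 1,597.86 = 7.32%.
Change = 7.32% − 4.76% = +2.56 percentage points.

The unemployment rate changes by +2.56 percentage points.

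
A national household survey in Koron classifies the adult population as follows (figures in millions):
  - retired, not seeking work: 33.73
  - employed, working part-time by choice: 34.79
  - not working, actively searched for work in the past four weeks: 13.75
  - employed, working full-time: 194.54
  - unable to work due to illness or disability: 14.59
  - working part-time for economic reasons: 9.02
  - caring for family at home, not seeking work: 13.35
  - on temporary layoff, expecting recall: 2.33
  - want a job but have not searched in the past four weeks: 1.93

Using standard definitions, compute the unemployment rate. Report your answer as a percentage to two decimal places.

Unemployment rate ≈ 6.32%.

Employed = 34.79 + 194.54 + 9.02 = 238.35 million (anyone who worked, including part-time for economic reasons, counts as employed).
Unemployed = 13.75 + 2.33 = 16.08 million (jobless and actively searching, or on temporary layoff).
Labor force = 238.35 + 16.08 = 254.43 million.
Unemployment rate = 16.08 / 254.43 = 6.32%.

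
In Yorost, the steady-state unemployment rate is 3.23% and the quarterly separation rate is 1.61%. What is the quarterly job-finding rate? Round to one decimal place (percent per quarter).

From u* = s/(s+f): f = s·(1−u)/u.
f = 1.61 × (1 − 0.0323) / 0.0323 = 1.5580 / 0.0323 ≈ 48.2% per quarter.

Job-finding rate ≈ 48.2% per quarter.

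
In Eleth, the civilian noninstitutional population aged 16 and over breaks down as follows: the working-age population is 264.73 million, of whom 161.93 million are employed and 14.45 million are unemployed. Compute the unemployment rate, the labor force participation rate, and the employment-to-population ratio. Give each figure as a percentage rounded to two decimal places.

Unemployment rate ≈ 8.19%; labor force participation rate ≈ 66.63%; employment-population ratio ≈ 61.17%.

Labor force = employed + unemployed = 161.93 + 14.45 = 176.38 million.
Unemployment rate = 14.45 / 176.38 = 8.19%.
Labor force participation rate = 176.38 / 264.73 = 66.63%.
Employment-population ratio = 161.93 / 264.73 = 61.17%.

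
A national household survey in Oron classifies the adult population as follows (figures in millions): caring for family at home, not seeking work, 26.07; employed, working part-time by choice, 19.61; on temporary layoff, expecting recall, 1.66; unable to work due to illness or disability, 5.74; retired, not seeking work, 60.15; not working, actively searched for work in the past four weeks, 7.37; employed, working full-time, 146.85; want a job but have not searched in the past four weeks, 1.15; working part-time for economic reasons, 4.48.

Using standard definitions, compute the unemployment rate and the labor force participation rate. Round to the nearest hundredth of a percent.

Unemployment rate ≈ 5.02%; labor force participation rate ≈ 65.90%.

Employed = 19.61 + 146.85 + 4.48 = 170.94 million (anyone who worked, including part-time for economic reasons, counts as employed).
Unemployed = 1.66 + 7.37 = 9.03 million (jobless and actively searching, or on temporary layoff).
Labor force = 170.94 + 9.03 = 179.97 million.
Not in labor force = 26.07 + 5.74 + 60.15 + 1.15 = 93.11 million (those not working and not actively searching are outside the labor force — including those who want a job but have given up searching).
Civilian working-age population = 179.97 + 93.11 = 273.08 million.
Unemployment rate = 9.03 / 179.97 = 5.02%.
Labor force participation rate = 179.97 / 273.08 = 65.90%.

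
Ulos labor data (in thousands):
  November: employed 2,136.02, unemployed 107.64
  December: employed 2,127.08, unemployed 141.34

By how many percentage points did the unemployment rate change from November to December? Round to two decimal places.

November: labor force = 2,136.02 + 107.64 = 2,243.66; u = 107.64/2,243.66 = 4.80%.
December: labor force = 2,127.08 + 141.34 = 2,268.42; u = 141.34/2,268.42 = 6.23%.
Change = 6.23% − 4.80% = +1.43 pp.

The unemployment rate changed by +1.43 percentage points.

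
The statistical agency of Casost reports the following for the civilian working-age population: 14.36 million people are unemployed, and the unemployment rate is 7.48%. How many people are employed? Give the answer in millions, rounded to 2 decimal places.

About 177.62 million are employed.

Labor force = U / u = 14.36 / 0.0748 ≈ 191.98 million.
Employed = labor force − unemployed = 191.98 − 14.36 = 177.62 million.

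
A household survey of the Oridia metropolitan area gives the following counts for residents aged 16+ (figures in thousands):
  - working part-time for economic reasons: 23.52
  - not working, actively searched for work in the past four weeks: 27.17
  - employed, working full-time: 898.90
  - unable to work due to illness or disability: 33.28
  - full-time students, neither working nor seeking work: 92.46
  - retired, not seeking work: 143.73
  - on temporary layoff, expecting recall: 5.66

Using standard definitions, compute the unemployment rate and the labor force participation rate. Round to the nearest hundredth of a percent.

Unemployment rate ≈ 3.44%; labor force participation rate ≈ 78.00%.

Employed = 23.52 + 898.90 = 922.42 thousand (anyone who worked, including part-time for economic reasons, counts as employed).
Unemployed = 27.17 + 5.66 = 32.83 thousand (jobless and actively searching, or on temporary layoff).
Labor force = 922.42 + 32.83 = 955.25 thousand.
Not in labor force = 33.28 + 92.46 + 143.73 = 269.47 thousand (those not working and not actively searching are outside the labor force).
Civilian working-age population = 955.25 + 269.47 = 1,224.72 thousand.
Unemployment rate = 32.83 / 955.25 = 3.44%.
Labor force participation rate = 955.25 / 1,224.72 = 78.00%.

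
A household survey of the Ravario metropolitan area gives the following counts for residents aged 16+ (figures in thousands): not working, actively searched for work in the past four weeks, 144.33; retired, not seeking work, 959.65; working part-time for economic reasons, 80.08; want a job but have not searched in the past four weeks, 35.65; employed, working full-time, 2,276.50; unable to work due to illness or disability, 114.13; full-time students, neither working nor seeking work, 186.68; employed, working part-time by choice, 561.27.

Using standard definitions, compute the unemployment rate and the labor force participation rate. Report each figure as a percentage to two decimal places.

Unemployment rate ≈ 4.71%; labor force participation rate ≈ 70.26%.

Employed = 80.08 + 2,276.50 + 561.27 = 2,917.85 thousand (anyone who worked, including part-time for economic reasons, counts as employed).
Unemployed = 144.33 thousand.
Labor force = 2,917.85 + 144.33 = 3,062.18 thousand.
Not in labor force = 959.65 + 35.65 + 114.13 + 186.68 = 1,296.11 thousand (those not working and not actively searching are outside the labor force — including those who want a job but have given up searching).
Civilian working-age population = 3,062.18 + 1,296.11 = 4,358.29 thousand.
Unemployment rate = 144.33 / 3,062.18 = 4.71%.
Labor force participation rate = 3,062.18 / 4,358.29 = 70.26%.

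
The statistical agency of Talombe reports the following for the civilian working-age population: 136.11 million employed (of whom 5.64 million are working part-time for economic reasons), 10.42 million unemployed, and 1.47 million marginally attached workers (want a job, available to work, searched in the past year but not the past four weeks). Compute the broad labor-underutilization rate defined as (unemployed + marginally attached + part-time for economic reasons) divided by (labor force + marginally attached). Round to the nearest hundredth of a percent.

Labor force = 136.11 + 10.42 = 146.53 million.
Numerator = 10.42 + 1.47 + 5.64 = 17.53 million.
Denominator = 146.53 + 1.47 = 148.00 million.
Broad rate = 17.53 / 148.00 = 11.84%.

Broad underutilization rate ≈ 11.84%.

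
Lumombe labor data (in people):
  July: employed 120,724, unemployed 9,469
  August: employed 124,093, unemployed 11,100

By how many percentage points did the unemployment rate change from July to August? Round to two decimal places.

The unemployment rate changed by +0.94 percentage points.

July: labor force = 120,724 + 9,469 = 130,193; u = 9,469/130,193 = 7.27%.
August: labor force = 124,093 + 11,100 = 135,193; u = 11,100/135,193 = 8.21%.
Change = 8.21% − 7.27% = +0.94 pp.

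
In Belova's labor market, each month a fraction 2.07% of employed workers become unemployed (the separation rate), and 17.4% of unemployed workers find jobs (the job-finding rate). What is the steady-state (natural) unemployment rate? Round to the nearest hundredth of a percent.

At steady state the flows balance: s·E = f·U, so U/(E+U) = s/(s+f).
u* = 2.07 / (2.07 + 17.4) = 2.07 / 19.47 = 10.63%.

Steady-state unemployment rate ≈ 10.63%.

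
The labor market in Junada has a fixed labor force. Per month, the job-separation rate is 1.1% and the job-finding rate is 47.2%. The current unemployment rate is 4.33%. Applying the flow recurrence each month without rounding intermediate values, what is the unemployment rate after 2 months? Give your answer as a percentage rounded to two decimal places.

With a fixed labor force, u_{t+1} = u_t + s·(1−u_t) − f·u_t = u_t·(1−s−f) + s.
Here 1−s−f = 0.517 and s = 0.011.
u_1 = 0.043300 × 0.517 + 0.011 = 0.033386.
u_2 = 0.033386 × 0.517 + 0.011 = 0.028261.

Unemployment rate after two months ≈ 2.83%.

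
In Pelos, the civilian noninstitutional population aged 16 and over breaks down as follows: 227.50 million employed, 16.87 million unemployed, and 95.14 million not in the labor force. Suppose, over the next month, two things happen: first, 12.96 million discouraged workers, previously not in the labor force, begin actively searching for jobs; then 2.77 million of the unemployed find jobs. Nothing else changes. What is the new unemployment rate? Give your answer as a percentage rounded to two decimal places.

New unemployment rate ≈ 10.52%.

Initially, labor force = 227.50 + 16.87 = 244.37 million, so u = 16.87/244.37 = 6.90%.
After the first change, unemployed and labor force both rise by 12.96 → E = 227.50, U = 29.83, labor force = 257.33 million.
After the second change, unemployed falls and employed rises by 2.77; labor force unchanged → E = 230.27, U = 27.06, labor force = 257.33 million.
New unemployment rate = 27.06 / 257.33 = 10.52%.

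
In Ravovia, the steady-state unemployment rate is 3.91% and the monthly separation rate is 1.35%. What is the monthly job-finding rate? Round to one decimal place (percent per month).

From u* = s/(s+f): f = s·(1−u)/u.
f = 1.35 × (1 − 0.0391) / 0.0391 = 1.2972 / 0.0391 ≈ 33.2% per month.

Job-finding rate ≈ 33.2% per month.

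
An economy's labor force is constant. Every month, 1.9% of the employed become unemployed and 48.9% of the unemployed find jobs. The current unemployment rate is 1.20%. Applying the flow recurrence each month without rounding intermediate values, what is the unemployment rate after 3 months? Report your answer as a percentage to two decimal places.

Unemployment rate after three months ≈ 3.44%.

With a fixed labor force, u_{t+1} = u_t + s·(1−u_t) − f·u_t = u_t·(1−s−f) + s.
Here 1−s−f = 0.492 and s = 0.019.
u_1 = 0.012000 × 0.492 + 0.019 = 0.024904.
u_2 = 0.024904 × 0.492 + 0.019 = 0.031253.
u_3 = 0.031253 × 0.492 + 0.019 = 0.034376.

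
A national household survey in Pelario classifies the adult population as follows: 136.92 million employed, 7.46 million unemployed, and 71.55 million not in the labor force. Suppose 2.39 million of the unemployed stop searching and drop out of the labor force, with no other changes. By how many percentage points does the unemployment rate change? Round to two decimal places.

Initially, labor force = 136.92 + 7.46 = 144.38 million, so u = 7.46/144.38 = 5.17%.
After the change, unemployed and labor force both fall by 2.39 → E = 136.92, U = 5.07, labor force = 141.99 million.
New unemployment rate = 5.07 / 141.99 = 3.57%.
Change = 3.57% − 5.17% = −1.60 percentage points.

The unemployment rate changes by −1.60 percentage points.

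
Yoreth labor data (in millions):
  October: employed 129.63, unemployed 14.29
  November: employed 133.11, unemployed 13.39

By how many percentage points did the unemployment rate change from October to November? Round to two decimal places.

October: labor force = 129.63 + 14.29 = 143.92; u = 14.29/143.92 = 9.93%.
November: labor force = 133.11 + 13.39 = 146.50; u = 13.39/146.50 = 9.14%.
Change = 9.14% − 9.93% = −0.79 pp.

The unemployment rate changed by −0.79 percentage points.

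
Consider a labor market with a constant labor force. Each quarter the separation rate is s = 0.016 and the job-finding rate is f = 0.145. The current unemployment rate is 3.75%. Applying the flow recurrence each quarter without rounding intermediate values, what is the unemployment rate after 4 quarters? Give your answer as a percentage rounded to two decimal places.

With a fixed labor force, u_{t+1} = u_t + s·(1−u_t) − f·u_t = u_t·(1−s−f) + s.
Here 1−s−f = 0.839 and s = 0.016.
u_1 = 0.037500 × 0.839 + 0.016 = 0.047462.
u_2 = 0.047462 × 0.839 + 0.016 = 0.055821.
u_3 = 0.055821 × 0.839 + 0.016 = 0.062834.
u_4 = 0.062834 × 0.839 + 0.016 = 0.068718.

Unemployment rate after four quarters ≈ 6.87%.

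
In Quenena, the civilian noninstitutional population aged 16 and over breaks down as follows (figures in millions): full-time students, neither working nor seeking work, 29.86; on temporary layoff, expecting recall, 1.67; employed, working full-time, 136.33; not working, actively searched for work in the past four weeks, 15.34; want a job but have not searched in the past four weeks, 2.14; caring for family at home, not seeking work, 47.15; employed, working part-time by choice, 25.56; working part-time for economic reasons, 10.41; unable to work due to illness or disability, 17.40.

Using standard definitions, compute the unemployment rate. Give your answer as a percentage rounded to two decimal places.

Employed = 136.33 + 25.56 + 10.41 = 172.30 million (anyone who worked, including part-time for economic reasons, counts as employed).
Unemployed = 1.67 + 15.34 = 17.01 million (jobless and actively searching, or on temporary layoff).
Labor force = 172.30 + 17.01 = 189.31 million.
Unemployment rate = 17.01 / 189.31 = 8.99%.

Unemployment rate ≈ 8.99%.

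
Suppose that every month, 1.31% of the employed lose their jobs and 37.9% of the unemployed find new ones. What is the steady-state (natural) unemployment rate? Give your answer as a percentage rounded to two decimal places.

At steady state the flows balance: s·E = f·U, so U/(E+U) = s/(s+f).
u* = 1.31 / (1.31 + 37.9) = 1.31 / 39.21 = 3.34%.

Steady-state unemployment rate ≈ 3.34%.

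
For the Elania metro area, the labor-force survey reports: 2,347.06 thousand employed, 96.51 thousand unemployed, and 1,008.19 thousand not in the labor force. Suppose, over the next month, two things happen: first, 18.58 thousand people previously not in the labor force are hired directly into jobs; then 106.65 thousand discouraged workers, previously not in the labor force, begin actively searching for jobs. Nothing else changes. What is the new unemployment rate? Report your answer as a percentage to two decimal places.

New unemployment rate ≈ 7.91%.

Initially, labor force = 2,347.06 + 96.51 = 2,443.57 thousand, so u = 96.51/2,443.57 = 3.95%.
After the first change, employed and labor force both rise by 18.58; unemployed unchanged → E = 2,365.64, U = 96.51, labor force = 2,462.15 thousand.
After the second change, unemployed and labor force both rise by 106.65 → E = 2,365.64, U = 203.16, labor force = 2,568.80 thousand.
New unemployment rate = 203.16 / 2,568.80 = 7.91%.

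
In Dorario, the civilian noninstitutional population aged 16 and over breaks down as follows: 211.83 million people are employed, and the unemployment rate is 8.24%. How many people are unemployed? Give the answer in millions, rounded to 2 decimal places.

About 19.02 million are unemployed.

Let U be the number unemployed. The labor force is E + U, and U/(E+U) = 0.0824.
So U = 0.0824 × 211.83 / (1 − 0.0824) = 17.4548 / 0.9176 ≈ 19.02 million.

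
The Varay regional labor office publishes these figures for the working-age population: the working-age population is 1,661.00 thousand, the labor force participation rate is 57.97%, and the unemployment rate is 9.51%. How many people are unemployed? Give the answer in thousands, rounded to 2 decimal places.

About 91.57 thousand are unemployed.

Labor force = 0.5797 × 1,661.00 = 962.88 thousand.
Unemployed = 0.0951 × 962.88 ≈ 91.57 thousand.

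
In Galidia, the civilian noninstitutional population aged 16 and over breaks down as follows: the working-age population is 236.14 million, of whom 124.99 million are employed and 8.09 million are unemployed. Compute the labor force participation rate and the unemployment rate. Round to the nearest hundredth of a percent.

Labor force participation rate ≈ 56.36%; unemployment rate ≈ 6.08%.

Labor force = employed + unemployed = 124.99 + 8.09 = 133.08 million.
Unemployment rate = 8.09 / 133.08 = 6.08%.
Labor force participation rate = 133.08 / 236.14 = 56.36%.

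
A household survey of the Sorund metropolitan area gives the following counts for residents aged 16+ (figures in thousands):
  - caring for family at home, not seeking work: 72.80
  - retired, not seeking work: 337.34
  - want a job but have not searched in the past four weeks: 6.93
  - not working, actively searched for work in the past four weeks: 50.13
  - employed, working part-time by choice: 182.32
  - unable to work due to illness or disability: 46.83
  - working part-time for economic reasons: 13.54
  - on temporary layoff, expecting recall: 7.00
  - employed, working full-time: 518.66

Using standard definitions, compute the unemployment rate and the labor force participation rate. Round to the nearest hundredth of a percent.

Employed = 182.32 + 13.54 + 518.66 = 714.52 thousand (anyone who worked, including part-time for economic reasons, counts as employed).
Unemployed = 50.13 + 7.00 = 57.13 thousand (jobless and actively searching, or on temporary layoff).
Labor force = 714.52 + 57.13 = 771.65 thousand.
Not in labor force = 72.80 + 337.34 + 6.93 + 46.83 = 463.90 thousand (those not working and not actively searching are outside the labor force — including those who want a job but have given up searching).
Civilian working-age population = 771.65 + 463.90 = 1,235.55 thousand.
Unemployment rate = 57.13 / 771.65 = 7.40%.
Labor force participation rate = 771.65 / 1,235.55 = 62.45%.

Unemployment rate ≈ 7.40%; labor force participation rate ≈ 62.45%.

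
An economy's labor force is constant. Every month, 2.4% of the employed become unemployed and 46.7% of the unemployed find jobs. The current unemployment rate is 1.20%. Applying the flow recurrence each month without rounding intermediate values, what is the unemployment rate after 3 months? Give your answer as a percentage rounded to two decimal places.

Unemployment rate after three months ≈ 4.40%.

With a fixed labor force, u_{t+1} = u_t + s·(1−u_t) − f·u_t = u_t·(1−s−f) + s.
Here 1−s−f = 0.509 and s = 0.024.
u_1 = 0.012000 × 0.509 + 0.024 = 0.030108.
u_2 = 0.030108 × 0.509 + 0.024 = 0.039325.
u_3 = 0.039325 × 0.509 + 0.024 = 0.044016.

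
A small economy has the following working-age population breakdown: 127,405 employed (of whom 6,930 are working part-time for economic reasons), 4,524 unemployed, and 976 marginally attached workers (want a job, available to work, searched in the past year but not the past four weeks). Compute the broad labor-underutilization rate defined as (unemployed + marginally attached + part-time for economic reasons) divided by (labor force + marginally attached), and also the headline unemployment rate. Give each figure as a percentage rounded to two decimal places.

Broad underutilization rate ≈ 9.35%; headline unemployment rate ≈ 3.43%.

Labor force = 127,405 + 4,524 = 131,929.
Numerator = 4,524 + 976 + 6,930 = 12,430.
Denominator = 131,929 + 976 = 132,905.
Broad rate = 12,430 / 132,905 = 9.35%.
Headline unemployment rate = 4,524 / 131,929 = 3.43%.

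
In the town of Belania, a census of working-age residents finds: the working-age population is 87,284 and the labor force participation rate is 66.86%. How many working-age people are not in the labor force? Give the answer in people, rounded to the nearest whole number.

Share not in the labor force = 1 − 0.6686 = 0.3314.
Not in labor force = 0.3314 × 87,284 ≈ 28,926.

About 28,926 are not in the labor force.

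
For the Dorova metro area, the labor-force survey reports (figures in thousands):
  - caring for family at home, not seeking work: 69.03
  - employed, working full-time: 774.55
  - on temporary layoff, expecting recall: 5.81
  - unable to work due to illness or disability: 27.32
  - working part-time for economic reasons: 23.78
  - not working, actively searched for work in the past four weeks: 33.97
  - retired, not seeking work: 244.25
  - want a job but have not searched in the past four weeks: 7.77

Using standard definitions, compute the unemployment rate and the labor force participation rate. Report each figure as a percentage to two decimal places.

Employed = 774.55 + 23.78 = 798.33 thousand (anyone who worked, including part-time for economic reasons, counts as employed).
Unemployed = 5.81 + 33.97 = 39.78 thousand (jobless and actively searching, or on temporary layoff).
Labor force = 798.33 + 39.78 = 838.11 thousand.
Not in labor force = 69.03 + 27.32 + 244.25 + 7.77 = 348.37 thousand (those not working and not actively searching are outside the labor force — including those who want a job but have given up searching).
Civilian working-age population = 838.11 + 348.37 = 1,186.48 thousand.
Unemployment rate = 39.78 / 838.11 = 4.75%.
Labor force participation rate = 838.11 / 1,186.48 = 70.64%.

Unemployment rate ≈ 4.75%; labor force participation rate ≈ 70.64%.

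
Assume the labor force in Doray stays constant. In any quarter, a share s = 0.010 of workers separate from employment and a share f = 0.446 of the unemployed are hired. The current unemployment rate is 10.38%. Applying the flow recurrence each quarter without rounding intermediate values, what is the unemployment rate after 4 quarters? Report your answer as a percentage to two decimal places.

With a fixed labor force, u_{t+1} = u_t + s·(1−u_t) − f·u_t = u_t·(1−s−f) + s.
Here 1−s−f = 0.544 and s = 0.010.
u_1 = 0.103800 × 0.544 + 0.010 = 0.066467.
u_2 = 0.066467 × 0.544 + 0.010 = 0.046158.
u_3 = 0.046158 × 0.544 + 0.010 = 0.035110.
u_4 = 0.035110 × 0.544 + 0.010 = 0.029100.

Unemployment rate after four quarters ≈ 2.91%.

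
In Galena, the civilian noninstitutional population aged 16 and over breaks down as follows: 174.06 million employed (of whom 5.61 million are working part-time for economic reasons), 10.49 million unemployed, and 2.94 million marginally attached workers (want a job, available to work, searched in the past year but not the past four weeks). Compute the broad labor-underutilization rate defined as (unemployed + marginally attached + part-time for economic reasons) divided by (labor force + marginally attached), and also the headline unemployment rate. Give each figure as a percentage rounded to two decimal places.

Broad underutilization rate ≈ 10.16%; headline unemployment rate ≈ 5.68%.

Labor force = 174.06 + 10.49 = 184.55 million.
Numerator = 10.49 + 2.94 + 5.61 = 19.04 million.
Denominator = 184.55 + 2.94 = 187.49 million.
Broad rate = 19.04 / 187.49 = 10.16%.
Headline unemployment rate = 10.49 / 184.55 = 5.68%.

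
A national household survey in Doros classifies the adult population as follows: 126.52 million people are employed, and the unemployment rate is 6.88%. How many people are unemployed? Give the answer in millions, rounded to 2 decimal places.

Let U be the number unemployed. The labor force is E + U, and U/(E+U) = 0.0688.
So U = 0.0688 × 126.52 / (1 − 0.0688) = 8.7046 / 0.9312 ≈ 9.35 million.

About 9.35 million are unemployed.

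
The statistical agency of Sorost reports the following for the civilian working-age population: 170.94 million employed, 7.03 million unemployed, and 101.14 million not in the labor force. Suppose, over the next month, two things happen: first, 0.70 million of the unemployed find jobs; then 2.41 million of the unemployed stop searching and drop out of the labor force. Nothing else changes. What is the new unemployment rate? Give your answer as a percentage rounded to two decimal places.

New unemployment rate ≈ 2.23%.

Initially, labor force = 170.94 + 7.03 = 177.97 million, so u = 7.03/177.97 = 3.95%.
After the first change, unemployed falls and employed rises by 0.70; labor force unchanged → E = 171.64, U = 6.33, labor force = 177.97 million.
After the second change, unemployed and labor force both fall by 2.41 → E = 171.64, U = 3.92, labor force = 175.56 million.
New unemployment rate = 3.92 / 175.56 = 2.23%.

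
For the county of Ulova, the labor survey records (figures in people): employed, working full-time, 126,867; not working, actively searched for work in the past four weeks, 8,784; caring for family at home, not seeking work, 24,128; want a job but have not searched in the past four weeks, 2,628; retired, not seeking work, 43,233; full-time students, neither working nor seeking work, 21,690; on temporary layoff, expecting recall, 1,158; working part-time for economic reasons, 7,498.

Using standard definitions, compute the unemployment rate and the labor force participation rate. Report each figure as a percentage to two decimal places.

Unemployment rate ≈ 6.89%; labor force participation rate ≈ 61.15%.

Employed = 126,867 + 7,498 = 134,365 (anyone who worked, including part-time for economic reasons, counts as employed).
Unemployed = 8,784 + 1,158 = 9,942 (jobless and actively searching, or on temporary layoff).
Labor force = 134,365 + 9,942 = 144,307.
Not in labor force = 24,128 + 2,628 + 43,233 + 21,690 = 91,679 (those not working and not actively searching are outside the labor force — including those who want a job but have given up searching).
Civilian working-age population = 144,307 + 91,679 = 235,986.
Unemployment rate = 9,942 / 144,307 = 6.89%.
Labor force participation rate = 144,307 / 235,986 = 61.15%.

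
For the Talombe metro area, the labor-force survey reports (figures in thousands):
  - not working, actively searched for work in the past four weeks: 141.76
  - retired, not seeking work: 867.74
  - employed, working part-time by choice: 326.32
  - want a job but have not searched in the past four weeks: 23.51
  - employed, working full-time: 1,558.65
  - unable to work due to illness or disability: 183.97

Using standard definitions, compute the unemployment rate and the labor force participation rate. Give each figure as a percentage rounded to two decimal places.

Employed = 326.32 + 1,558.65 = 1,884.97 thousand.
Unemployed = 141.76 thousand.
Labor force = 1,884.97 + 141.76 = 2,026.73 thousand.
Not in labor force = 867.74 + 23.51 + 183.97 = 1,075.22 thousand (those not working and not actively searching are outside the labor force — including those who want a job but have given up searching).
Civilian working-age population = 2,026.73 + 1,075.22 = 3,101.95 thousand.
Unemployment rate = 141.76 / 2,026.73 = 6.99%.
Labor force participation rate = 2,026.73 / 3,101.95 = 65.34%.

Unemployment rate ≈ 6.99%; labor force participation rate ≈ 65.34%.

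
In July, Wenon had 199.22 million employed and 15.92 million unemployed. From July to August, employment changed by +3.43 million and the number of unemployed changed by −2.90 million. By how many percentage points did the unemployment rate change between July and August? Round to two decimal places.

The unemployment rate changed by −1.36 percentage points.

July: labor force = 199.22 + 15.92 = 215.14; u = 15.92/215.14 = 7.40%.
August: labor force = 202.65 + 13.02 = 215.67; u = 13.02/215.67 = 6.04%.
Change = 6.04% − 7.40% = −1.36 pp.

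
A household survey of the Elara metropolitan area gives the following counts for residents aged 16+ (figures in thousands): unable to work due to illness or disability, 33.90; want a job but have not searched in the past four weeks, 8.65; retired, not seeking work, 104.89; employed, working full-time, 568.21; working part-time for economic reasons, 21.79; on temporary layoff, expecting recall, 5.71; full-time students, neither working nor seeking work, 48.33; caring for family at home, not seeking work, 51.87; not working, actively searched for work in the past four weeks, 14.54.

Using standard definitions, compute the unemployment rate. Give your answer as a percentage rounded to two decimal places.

Employed = 568.21 + 21.79 = 590.00 thousand (anyone who worked, including part-time for economic reasons, counts as employed).
Unemployed = 5.71 + 14.54 = 20.25 thousand (jobless and actively searching, or on temporary layoff).
Labor force = 590.00 + 20.25 = 610.25 thousand.
Unemployment rate = 20.25 / 610.25 = 3.32%.

Unemployment rate ≈ 3.32%.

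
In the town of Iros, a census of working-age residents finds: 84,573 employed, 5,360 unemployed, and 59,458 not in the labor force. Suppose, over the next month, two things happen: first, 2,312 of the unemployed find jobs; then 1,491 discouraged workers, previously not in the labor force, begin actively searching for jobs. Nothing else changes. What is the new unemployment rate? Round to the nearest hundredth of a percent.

New unemployment rate ≈ 4.96%.

Initially, labor force = 84,573 + 5,360 = 89,933, so u = 5,360/89,933 = 5.96%.
After the first change, unemployed falls and employed rises by 2,312; labor force unchanged → E = 86,885, U = 3,048, labor force = 89,933.
After the second change, unemployed and labor force both rise by 1,491 → E = 86,885, U = 4,539, labor force = 91,424.
New unemployment rate = 4,539 / 91,424 = 4.96%.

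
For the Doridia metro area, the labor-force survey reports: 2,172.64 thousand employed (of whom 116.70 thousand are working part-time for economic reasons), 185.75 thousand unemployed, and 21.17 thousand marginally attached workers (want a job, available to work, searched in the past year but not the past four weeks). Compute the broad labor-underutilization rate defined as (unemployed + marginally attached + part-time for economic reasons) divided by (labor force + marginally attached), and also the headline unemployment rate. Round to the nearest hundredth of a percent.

Broad underutilization rate ≈ 13.60%; headline unemployment rate ≈ 7.88%.

Labor force = 2,172.64 + 185.75 = 2,358.39 thousand.
Numerator = 185.75 + 21.17 + 116.70 = 323.62 thousand.
Denominator = 2,358.39 + 21.17 = 2,379.56 thousand.
Broad rate = 323.62 / 2,379.56 = 13.60%.
Headline unemployment rate = 185.75 / 2,358.39 = 7.88%.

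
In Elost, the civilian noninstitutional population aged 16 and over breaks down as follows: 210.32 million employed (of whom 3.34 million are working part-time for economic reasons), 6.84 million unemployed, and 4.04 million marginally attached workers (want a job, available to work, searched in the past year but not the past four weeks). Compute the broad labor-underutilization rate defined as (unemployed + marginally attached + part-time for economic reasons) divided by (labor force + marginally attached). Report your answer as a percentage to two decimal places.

Broad underutilization rate ≈ 6.43%.

Labor force = 210.32 + 6.84 = 217.16 million.
Numerator = 6.84 + 4.04 + 3.34 = 14.22 million.
Denominator = 217.16 + 4.04 = 221.20 million.
Broad rate = 14.22 / 221.20 = 6.43%.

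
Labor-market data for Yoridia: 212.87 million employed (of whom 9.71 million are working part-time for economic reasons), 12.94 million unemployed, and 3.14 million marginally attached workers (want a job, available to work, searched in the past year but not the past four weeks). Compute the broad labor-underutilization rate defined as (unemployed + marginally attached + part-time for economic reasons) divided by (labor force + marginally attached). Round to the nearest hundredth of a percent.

Labor force = 212.87 + 12.94 = 225.81 million.
Numerator = 12.94 + 3.14 + 9.71 = 25.79 million.
Denominator = 225.81 + 3.14 = 228.95 million.
Broad rate = 25.79 / 228.95 = 11.26%.

Broad underutilization rate ≈ 11.26%.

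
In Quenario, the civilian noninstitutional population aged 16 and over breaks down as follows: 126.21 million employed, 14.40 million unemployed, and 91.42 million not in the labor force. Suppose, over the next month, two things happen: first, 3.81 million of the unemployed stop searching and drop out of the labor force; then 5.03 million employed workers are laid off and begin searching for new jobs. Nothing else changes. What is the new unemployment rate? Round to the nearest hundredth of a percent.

New unemployment rate ≈ 11.42%.

Initially, labor force = 126.21 + 14.40 = 140.61 million, so u = 14.40/140.61 = 10.24%.
After the first change, unemployed and labor force both fall by 3.81 → E = 126.21, U = 10.59, labor force = 136.80 million.
After the second change, employed falls and unemployed rises by 5.03; labor force unchanged → E = 121.18, U = 15.62, labor force = 136.80 million.
New unemployment rate = 15.62 / 136.80 = 11.42%.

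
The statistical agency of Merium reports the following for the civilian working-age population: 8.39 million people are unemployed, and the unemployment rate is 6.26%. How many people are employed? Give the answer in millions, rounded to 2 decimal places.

Labor force = U / u = 8.39 / 0.0626 ≈ 134.03 million.
Employed = labor force − unemployed = 134.03 − 8.39 = 125.64 million.

About 125.64 million are employed.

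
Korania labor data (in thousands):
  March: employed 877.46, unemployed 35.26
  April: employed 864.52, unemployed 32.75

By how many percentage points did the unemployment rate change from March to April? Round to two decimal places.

The unemployment rate changed by −0.21 percentage points.

March: labor force = 877.46 + 35.26 = 912.72; u = 35.26/912.72 = 3.86%.
April: labor force = 864.52 + 32.75 = 897.27; u = 32.75/897.27 = 3.65%.
Change = 3.65% − 3.86% = −0.21 pp.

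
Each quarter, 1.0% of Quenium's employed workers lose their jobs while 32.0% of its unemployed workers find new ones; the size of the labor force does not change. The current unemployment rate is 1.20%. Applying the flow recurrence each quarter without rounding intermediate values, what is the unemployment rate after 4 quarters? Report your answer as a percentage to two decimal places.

With a fixed labor force, u_{t+1} = u_t + s·(1−u_t) − f·u_t = u_t·(1−s−f) + s.
Here 1−s−f = 0.670 and s = 0.010.
u_1 = 0.012000 × 0.670 + 0.010 = 0.018040.
u_2 = 0.018040 × 0.670 + 0.010 = 0.022087.
u_3 = 0.022087 × 0.670 + 0.010 = 0.024798.
u_4 = 0.024798 × 0.670 + 0.010 = 0.026615.

Unemployment rate after four quarters ≈ 2.66%.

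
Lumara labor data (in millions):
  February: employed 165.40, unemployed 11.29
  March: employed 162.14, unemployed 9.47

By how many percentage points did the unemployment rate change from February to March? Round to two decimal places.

The unemployment rate changed by −0.87 percentage points.

February: labor force = 165.40 + 11.29 = 176.69; u = 11.29/176.69 = 6.39%.
March: labor force = 162.14 + 9.47 = 171.61; u = 9.47/171.61 = 5.52%.
Change = 5.52% − 6.39% = −0.87 pp.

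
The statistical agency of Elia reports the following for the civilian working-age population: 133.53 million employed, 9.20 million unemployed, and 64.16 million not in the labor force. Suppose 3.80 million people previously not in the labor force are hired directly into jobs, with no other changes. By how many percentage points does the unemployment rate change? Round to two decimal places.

The unemployment rate changes by −0.17 percentage points.

Initially, labor force = 133.53 + 9.20 = 142.73 million, so u = 9.20/142.73 = 6.45%.
After the change, employed and labor force both rise by 3.80; unemployed unchanged → E = 137.33, U = 9.20, labor force = 146.53 million.
New unemployment rate = 9.20 / 146.53 = 6.28%.
Change = 6.28% − 6.45% = −0.17 percentage points.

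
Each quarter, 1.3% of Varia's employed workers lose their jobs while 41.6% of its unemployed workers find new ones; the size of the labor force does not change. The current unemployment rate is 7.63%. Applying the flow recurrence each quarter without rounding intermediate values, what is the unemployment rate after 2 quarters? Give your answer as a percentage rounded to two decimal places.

Unemployment rate after two quarters ≈ 4.53%.

With a fixed labor force, u_{t+1} = u_t + s·(1−u_t) − f·u_t = u_t·(1−s−f) + s.
Here 1−s−f = 0.571 and s = 0.013.
u_1 = 0.076300 × 0.571 + 0.013 = 0.056567.
u_2 = 0.056567 × 0.571 + 0.013 = 0.045300.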